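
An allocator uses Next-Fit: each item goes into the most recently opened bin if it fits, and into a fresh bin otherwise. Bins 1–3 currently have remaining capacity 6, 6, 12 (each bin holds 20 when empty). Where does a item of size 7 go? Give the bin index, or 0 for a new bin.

Next-Fit only looks at bin 3, which has 12 free.
7 fits there.

3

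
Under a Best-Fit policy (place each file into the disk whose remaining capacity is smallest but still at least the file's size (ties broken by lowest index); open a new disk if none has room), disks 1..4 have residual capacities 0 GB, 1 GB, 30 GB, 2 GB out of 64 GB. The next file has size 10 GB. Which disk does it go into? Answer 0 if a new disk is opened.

Disks with room: disk 3 (30 GB).
Tightest fit is disk 3 with 30 GB free.

3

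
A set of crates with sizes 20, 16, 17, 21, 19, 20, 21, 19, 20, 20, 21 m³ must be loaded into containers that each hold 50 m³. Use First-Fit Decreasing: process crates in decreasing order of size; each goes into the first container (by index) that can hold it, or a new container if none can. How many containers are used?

6 containers

Sorted descending: 21, 21, 21, 20, 20, 20, 20, 19, 19, 17, 16.
Put 21 m³ in container 1; 29 m³ remain.
Put 21 m³ in container 1; 8 m³ remain.
Put 21 m³ in container 2; 29 m³ remain.
Put 20 m³ in container 2; 9 m³ remain.
Put 20 m³ in container 3; 30 m³ remain.
Put 20 m³ in container 3; 10 m³ remain.
Put 20 m³ in container 4; 30 m³ remain.
Put 19 m³ in container 4; 11 m³ remain.
Put 19 m³ in container 5; 31 m³ remain.
Put 17 m³ in container 5; 14 m³ remain.
Put 16 m³ in container 6; 34 m³ remain.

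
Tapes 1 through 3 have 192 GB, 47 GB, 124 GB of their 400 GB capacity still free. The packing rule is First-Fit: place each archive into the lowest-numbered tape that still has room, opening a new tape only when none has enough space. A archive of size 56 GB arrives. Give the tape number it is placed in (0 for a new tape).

1

Tapes with room: tape 1 (192 GB), tape 3 (124 GB).
The first with room is tape 1.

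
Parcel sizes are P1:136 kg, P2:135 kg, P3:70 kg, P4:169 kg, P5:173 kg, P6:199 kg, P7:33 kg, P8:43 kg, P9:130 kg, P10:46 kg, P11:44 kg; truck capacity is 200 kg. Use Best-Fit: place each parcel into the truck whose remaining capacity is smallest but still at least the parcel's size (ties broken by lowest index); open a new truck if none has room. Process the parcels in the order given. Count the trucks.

P1 (136 kg) → truck 1 (remaining 64 kg)
P2 (135 kg) → truck 2 (remaining 65 kg)
P3 (70 kg) → truck 3 (remaining 130 kg)
P4 (169 kg) → truck 4 (remaining 31 kg)
P5 (173 kg) → truck 5 (remaining 27 kg)
P6 (199 kg) → truck 6 (remaining 1 kg)
P7 (33 kg) → truck 1 (remaining 31 kg)
P8 (43 kg) → truck 2 (remaining 22 kg)
P9 (130 kg) → truck 3 (remaining 0 kg)
P10 (46 kg) → truck 7 (remaining 154 kg)
P11 (44 kg) → truck 7 (remaining 110 kg)
Final trucks: [136,33] [135,43] [70,130] [169] [173] [199] [46,44].

7 trucks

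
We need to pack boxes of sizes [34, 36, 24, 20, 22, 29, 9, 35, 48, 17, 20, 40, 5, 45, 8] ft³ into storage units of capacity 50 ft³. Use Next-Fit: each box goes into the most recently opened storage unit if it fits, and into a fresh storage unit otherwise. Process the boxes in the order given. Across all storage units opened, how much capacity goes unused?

storage unit 1: place 34 ft³, 16 ft³ left
storage unit 2: place 36 ft³, 14 ft³ left
storage unit 3: place 24 ft³, 26 ft³ left
storage unit 3: place 20 ft³, 6 ft³ left
storage unit 4: place 22 ft³, 28 ft³ left
storage unit 5: place 29 ft³, 21 ft³ left
storage unit 5: place 9 ft³, 12 ft³ left
storage unit 6: place 35 ft³, 15 ft³ left
storage unit 7: place 48 ft³, 2 ft³ left
storage unit 8: place 17 ft³, 33 ft³ left
storage unit 8: place 20 ft³, 13 ft³ left
storage unit 9: place 40 ft³, 10 ft³ left
storage unit 9: place 5 ft³, 5 ft³ left
storage unit 10: place 45 ft³, 5 ft³ left
storage unit 11: place 8 ft³, 42 ft³ left
11 storage units × 50 ft³ = 550 ft³; used 392 ft³; unused 158 ft³.

158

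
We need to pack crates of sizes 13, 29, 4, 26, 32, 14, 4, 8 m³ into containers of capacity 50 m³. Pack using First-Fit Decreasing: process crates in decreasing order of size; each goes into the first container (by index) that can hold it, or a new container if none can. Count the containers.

3

Sorted descending: 32, 29, 26, 14, 13, 8, 4, 4.
Put 32 m³ in container 1; 18 m³ remain.
Put 29 m³ in container 2; 21 m³ remain.
Put 26 m³ in container 3; 24 m³ remain.
Put 14 m³ in container 1; 4 m³ remain.
Put 13 m³ in container 2; 8 m³ remain.
Put 8 m³ in container 2; 0 m³ remain.
Put 4 m³ in container 1; 0 m³ remain.
Put 4 m³ in container 3; 20 m³ remain.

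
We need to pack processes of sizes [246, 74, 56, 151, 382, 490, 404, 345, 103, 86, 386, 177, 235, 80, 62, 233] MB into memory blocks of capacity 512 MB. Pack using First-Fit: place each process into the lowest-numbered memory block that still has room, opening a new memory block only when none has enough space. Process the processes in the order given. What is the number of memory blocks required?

memory block 1: place 246 MB, 266 MB left
memory block 1: place 74 MB, 192 MB left
memory block 1: place 56 MB, 136 MB left
memory block 2: place 151 MB, 361 MB left
memory block 3: place 382 MB, 130 MB left
memory block 4: place 490 MB, 22 MB left
memory block 5: place 404 MB, 108 MB left
memory block 2: place 345 MB, 16 MB left
memory block 1: place 103 MB, 33 MB left
memory block 3: place 86 MB, 44 MB left
memory block 6: place 386 MB, 126 MB left
memory block 7: place 177 MB, 335 MB left
memory block 7: place 235 MB, 100 MB left
memory block 5: place 80 MB, 28 MB left
memory block 6: place 62 MB, 64 MB left
memory block 8: place 233 MB, 279 MB left
Final memory blocks: [246,74,56,103] [151,345] [382,86] [490] [404,80] [386,62] [177,235] [233].

8 memory blocks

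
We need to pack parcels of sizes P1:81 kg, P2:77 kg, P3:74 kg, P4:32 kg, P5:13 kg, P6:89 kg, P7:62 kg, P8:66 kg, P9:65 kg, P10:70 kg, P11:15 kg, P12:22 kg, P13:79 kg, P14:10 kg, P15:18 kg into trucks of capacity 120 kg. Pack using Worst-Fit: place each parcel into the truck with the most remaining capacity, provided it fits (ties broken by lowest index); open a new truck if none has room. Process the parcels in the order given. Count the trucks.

P1 (81 kg) → truck 1 (remaining 39 kg)
P2 (77 kg) → truck 2 (remaining 43 kg)
P3 (74 kg) → truck 3 (remaining 46 kg)
P4 (32 kg) → truck 3 (remaining 14 kg)
P5 (13 kg) → truck 2 (remaining 30 kg)
P6 (89 kg) → truck 4 (remaining 31 kg)
P7 (62 kg) → truck 5 (remaining 58 kg)
P8 (66 kg) → truck 6 (remaining 54 kg)
P9 (65 kg) → truck 7 (remaining 55 kg)
P10 (70 kg) → truck 8 (remaining 50 kg)
P11 (15 kg) → truck 5 (remaining 43 kg)
P12 (22 kg) → truck 7 (remaining 33 kg)
P13 (79 kg) → truck 9 (remaining 41 kg)
P14 (10 kg) → truck 6 (remaining 44 kg)
P15 (18 kg) → truck 8 (remaining 32 kg)
Final trucks: [81] [77,13] [74,32] [89] [62,15] [66,10] [65,22] [70,18] [79].

9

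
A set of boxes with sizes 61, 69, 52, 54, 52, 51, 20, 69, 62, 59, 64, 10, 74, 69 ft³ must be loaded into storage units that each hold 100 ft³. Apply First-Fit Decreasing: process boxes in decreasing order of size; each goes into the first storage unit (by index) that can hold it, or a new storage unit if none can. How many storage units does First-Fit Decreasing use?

12

Sorted descending: 74, 69, 69, 69, 64, 62, 61, 59, 54, 52, 52, 51, 20, 10.
storage unit 1: place 74 ft³, 26 ft³ left
storage unit 2: place 69 ft³, 31 ft³ left
storage unit 3: place 69 ft³, 31 ft³ left
storage unit 4: place 69 ft³, 31 ft³ left
storage unit 5: place 64 ft³, 36 ft³ left
storage unit 6: place 62 ft³, 38 ft³ left
storage unit 7: place 61 ft³, 39 ft³ left
storage unit 8: place 59 ft³, 41 ft³ left
storage unit 9: place 54 ft³, 46 ft³ left
storage unit 10: place 52 ft³, 48 ft³ left
storage unit 11: place 52 ft³, 48 ft³ left
storage unit 12: place 51 ft³, 49 ft³ left
storage unit 1: place 20 ft³, 6 ft³ left
storage unit 2: place 10 ft³, 21 ft³ left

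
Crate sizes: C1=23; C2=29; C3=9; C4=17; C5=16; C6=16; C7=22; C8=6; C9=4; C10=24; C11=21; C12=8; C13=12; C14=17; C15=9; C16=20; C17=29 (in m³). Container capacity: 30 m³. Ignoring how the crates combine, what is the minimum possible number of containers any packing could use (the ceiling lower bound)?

Total size = 23 + 29 + 9 + 17 + 16 + 16 + 22 + 6 + 4 + 24 + 21 + 8 + 12 + 17 + 9 + 20 + 29 = 282 m³.
⌈282 / 30⌉ = 10.

10 containers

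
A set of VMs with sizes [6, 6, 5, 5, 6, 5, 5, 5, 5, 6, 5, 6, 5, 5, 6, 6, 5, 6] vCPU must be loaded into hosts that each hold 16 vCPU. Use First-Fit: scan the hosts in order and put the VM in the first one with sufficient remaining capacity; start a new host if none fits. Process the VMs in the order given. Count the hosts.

Put 6 vCPU in host 1; 10 vCPU remain.
Put 6 vCPU in host 1; 4 vCPU remain.
Put 5 vCPU in host 2; 11 vCPU remain.
Put 5 vCPU in host 2; 6 vCPU remain.
Put 6 vCPU in host 2; 0 vCPU remain.
Put 5 vCPU in host 3; 11 vCPU remain.
Put 5 vCPU in host 3; 6 vCPU remain.
Put 5 vCPU in host 3; 1 vCPU remain.
Put 5 vCPU in host 4; 11 vCPU remain.
Put 6 vCPU in host 4; 5 vCPU remain.
Put 5 vCPU in host 4; 0 vCPU remain.
Put 6 vCPU in host 5; 10 vCPU remain.
Put 5 vCPU in host 5; 5 vCPU remain.
Put 5 vCPU in host 5; 0 vCPU remain.
Put 6 vCPU in host 6; 10 vCPU remain.
Put 6 vCPU in host 6; 4 vCPU remain.
Put 5 vCPU in host 7; 11 vCPU remain.
Put 6 vCPU in host 7; 5 vCPU remain.

7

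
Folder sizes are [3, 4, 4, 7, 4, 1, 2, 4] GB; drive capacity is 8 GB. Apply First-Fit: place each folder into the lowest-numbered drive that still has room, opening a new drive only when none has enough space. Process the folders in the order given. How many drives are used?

drive 1: place 3 GB, 5 GB left
drive 1: place 4 GB, 1 GB left
drive 2: place 4 GB, 4 GB left
drive 3: place 7 GB, 1 GB left
drive 2: place 4 GB, 0 GB left
drive 1: place 1 GB, 0 GB left
drive 4: place 2 GB, 6 GB left
drive 4: place 4 GB, 2 GB left

4 drives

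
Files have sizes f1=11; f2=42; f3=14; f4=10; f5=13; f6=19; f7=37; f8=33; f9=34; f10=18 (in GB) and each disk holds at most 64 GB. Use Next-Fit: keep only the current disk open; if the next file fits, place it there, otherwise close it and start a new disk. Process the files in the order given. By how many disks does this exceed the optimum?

Next-Fit: [11,42] [14,10,13,19] [37] [33] [34,18] → 5 disks.
Total size 231 GB; any packing needs at least ⌈231/64⌉ = 4 disks.
An optimal packing achieves that bound: [42,19] [37,18] [34,14,13] [33,11,10] → 4 disks.
Excess: 5 − 4 = 1.

1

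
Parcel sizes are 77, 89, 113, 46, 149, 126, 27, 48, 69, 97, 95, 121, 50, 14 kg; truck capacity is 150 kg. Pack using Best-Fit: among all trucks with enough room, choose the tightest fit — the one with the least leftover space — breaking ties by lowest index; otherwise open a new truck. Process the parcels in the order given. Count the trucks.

truck 1: place 77 kg, 73 kg left
truck 2: place 89 kg, 61 kg left
truck 3: place 113 kg, 37 kg left
truck 2: place 46 kg, 15 kg left
truck 4: place 149 kg, 1 kg left
truck 5: place 126 kg, 24 kg left
truck 3: place 27 kg, 10 kg left
truck 1: place 48 kg, 25 kg left
truck 6: place 69 kg, 81 kg left
truck 7: place 97 kg, 53 kg left
truck 8: place 95 kg, 55 kg left
truck 9: place 121 kg, 29 kg left
truck 7: place 50 kg, 3 kg left
truck 2: place 14 kg, 1 kg left
Final trucks: [77,48] [89,46,14] [113,27] [149] [126] [69] [97,50] [95] [121].

9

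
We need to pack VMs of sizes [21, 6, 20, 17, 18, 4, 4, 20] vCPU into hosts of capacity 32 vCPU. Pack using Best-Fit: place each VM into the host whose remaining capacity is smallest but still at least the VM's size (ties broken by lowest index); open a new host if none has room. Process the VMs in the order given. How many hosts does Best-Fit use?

Put 21 vCPU in host 1; 11 vCPU remain.
Put 6 vCPU in host 1; 5 vCPU remain.
Put 20 vCPU in host 2; 12 vCPU remain.
Put 17 vCPU in host 3; 15 vCPU remain.
Put 18 vCPU in host 4; 14 vCPU remain.
Put 4 vCPU in host 1; 1 vCPU remain.
Put 4 vCPU in host 2; 8 vCPU remain.
Put 20 vCPU in host 5; 12 vCPU remain.

5 hosts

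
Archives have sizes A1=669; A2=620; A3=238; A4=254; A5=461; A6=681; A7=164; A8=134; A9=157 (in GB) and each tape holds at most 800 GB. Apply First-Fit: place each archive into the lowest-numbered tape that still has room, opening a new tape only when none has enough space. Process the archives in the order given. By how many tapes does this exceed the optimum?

0

First-Fit: [669] [620,164] [238,254,134,157] [461] [681] → 5 tapes.
Total size 3378 GB; any packing needs at least ⌈3378/800⌉ = 5 tapes.
So 5 is already optimal.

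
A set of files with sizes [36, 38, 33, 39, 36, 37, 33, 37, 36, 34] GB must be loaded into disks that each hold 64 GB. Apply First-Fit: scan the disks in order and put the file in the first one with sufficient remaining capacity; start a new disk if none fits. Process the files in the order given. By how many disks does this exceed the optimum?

0

First-Fit: [36] [38] [33] [39] [36] [37] [33] [37] [36] [34] → 10 disks.
10 files exceed 32 GB (half the capacity), and no two of those can share a disk, so at least 10 disks are needed.
So 10 is already optimal.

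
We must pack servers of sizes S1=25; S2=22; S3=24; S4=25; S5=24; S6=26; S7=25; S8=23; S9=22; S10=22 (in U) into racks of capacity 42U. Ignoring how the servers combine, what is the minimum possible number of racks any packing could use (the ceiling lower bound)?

6

Total size = 25 + 22 + 24 + 25 + 24 + 26 + 25 + 23 + 22 + 22 = 238U.
⌈238 / 42⌉ = 6.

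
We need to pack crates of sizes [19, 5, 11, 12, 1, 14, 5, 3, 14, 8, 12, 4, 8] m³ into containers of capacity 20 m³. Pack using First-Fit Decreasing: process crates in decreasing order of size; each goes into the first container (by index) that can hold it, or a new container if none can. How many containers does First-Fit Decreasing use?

6 containers

Sorted descending: 19, 14, 14, 12, 12, 11, 8, 8, 5, 5, 4, 3, 1.
Put 19 m³ in container 1; 1 m³ remain.
Put 14 m³ in container 2; 6 m³ remain.
Put 14 m³ in container 3; 6 m³ remain.
Put 12 m³ in container 4; 8 m³ remain.
Put 12 m³ in container 5; 8 m³ remain.
Put 11 m³ in container 6; 9 m³ remain.
Put 8 m³ in container 4; 0 m³ remain.
Put 8 m³ in container 5; 0 m³ remain.
Put 5 m³ in container 2; 1 m³ remain.
Put 5 m³ in container 3; 1 m³ remain.
Put 4 m³ in container 6; 5 m³ remain.
Put 3 m³ in container 6; 2 m³ remain.
Put 1 m³ in container 1; 0 m³ remain.
Final containers: [19,1] [14,5] [14,5] [12,8] [12,8] [11,4,3].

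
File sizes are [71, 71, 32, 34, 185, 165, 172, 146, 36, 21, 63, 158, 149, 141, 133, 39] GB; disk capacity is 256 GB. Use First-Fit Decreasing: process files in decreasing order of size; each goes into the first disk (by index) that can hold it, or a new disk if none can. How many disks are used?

8 disks

Sorted descending: 185, 172, 165, 158, 149, 146, 141, 133, 71, 71, 63, 39, 36, 34, 32, 21.
disk 1: place 185 GB, 71 GB left
disk 2: place 172 GB, 84 GB left
disk 3: place 165 GB, 91 GB left
disk 4: place 158 GB, 98 GB left
disk 5: place 149 GB, 107 GB left
disk 6: place 146 GB, 110 GB left
disk 7: place 141 GB, 115 GB left
disk 8: place 133 GB, 123 GB left
disk 1: place 71 GB, 0 GB left
disk 2: place 71 GB, 13 GB left
disk 3: place 63 GB, 28 GB left
disk 4: place 39 GB, 59 GB left
disk 4: place 36 GB, 23 GB left
disk 5: place 34 GB, 73 GB left
disk 5: place 32 GB, 41 GB left
disk 3: place 21 GB, 7 GB left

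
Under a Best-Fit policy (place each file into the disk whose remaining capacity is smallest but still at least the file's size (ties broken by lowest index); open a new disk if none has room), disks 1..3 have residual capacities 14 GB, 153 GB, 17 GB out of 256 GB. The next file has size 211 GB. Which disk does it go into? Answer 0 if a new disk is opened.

0

No disk has ≥ 211 GB free, so a new disk is opened.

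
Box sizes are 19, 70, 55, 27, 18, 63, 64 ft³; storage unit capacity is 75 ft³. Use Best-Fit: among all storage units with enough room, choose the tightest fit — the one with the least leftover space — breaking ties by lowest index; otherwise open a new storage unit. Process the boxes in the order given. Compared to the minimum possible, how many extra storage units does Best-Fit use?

0

Best-Fit: [19,55] [70] [27,18] [63] [64] → 5 storage units.
Total size 316 ft³; any packing needs at least ⌈316/75⌉ = 5 storage units.
So 5 is already optimal.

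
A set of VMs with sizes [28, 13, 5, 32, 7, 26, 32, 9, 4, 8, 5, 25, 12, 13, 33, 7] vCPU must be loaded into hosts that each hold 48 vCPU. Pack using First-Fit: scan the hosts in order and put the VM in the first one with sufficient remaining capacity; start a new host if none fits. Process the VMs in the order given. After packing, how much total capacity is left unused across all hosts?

29

host 1: place 28 vCPU, 20 vCPU left
host 1: place 13 vCPU, 7 vCPU left
host 1: place 5 vCPU, 2 vCPU left
host 2: place 32 vCPU, 16 vCPU left
host 2: place 7 vCPU, 9 vCPU left
host 3: place 26 vCPU, 22 vCPU left
host 4: place 32 vCPU, 16 vCPU left
host 2: place 9 vCPU, 0 vCPU left
host 3: place 4 vCPU, 18 vCPU left
host 3: place 8 vCPU, 10 vCPU left
host 3: place 5 vCPU, 5 vCPU left
host 5: place 25 vCPU, 23 vCPU left
host 4: place 12 vCPU, 4 vCPU left
host 5: place 13 vCPU, 10 vCPU left
host 6: place 33 vCPU, 15 vCPU left
host 5: place 7 vCPU, 3 vCPU left
6 hosts × 48 vCPU = 288 vCPU; used 259 vCPU; unused 29 vCPU.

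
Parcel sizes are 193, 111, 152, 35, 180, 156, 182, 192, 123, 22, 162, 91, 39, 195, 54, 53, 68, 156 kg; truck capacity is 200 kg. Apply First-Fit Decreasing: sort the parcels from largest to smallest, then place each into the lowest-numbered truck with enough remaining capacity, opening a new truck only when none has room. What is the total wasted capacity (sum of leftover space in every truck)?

236

Sorted descending: 195, 193, 192, 182, 180, 162, 156, 156, 152, 123, 111, 91, 68, 54, 53, 39, 35, 22.
truck 1: place 195 kg, 5 kg left
truck 2: place 193 kg, 7 kg left
truck 3: place 192 kg, 8 kg left
truck 4: place 182 kg, 18 kg left
truck 5: place 180 kg, 20 kg left
truck 6: place 162 kg, 38 kg left
truck 7: place 156 kg, 44 kg left
truck 8: place 156 kg, 44 kg left
truck 9: place 152 kg, 48 kg left
truck 10: place 123 kg, 77 kg left
truck 11: place 111 kg, 89 kg left
truck 12: place 91 kg, 109 kg left
truck 10: place 68 kg, 9 kg left
truck 11: place 54 kg, 35 kg left
truck 12: place 53 kg, 56 kg left
truck 7: place 39 kg, 5 kg left
truck 6: place 35 kg, 3 kg left
truck 8: place 22 kg, 22 kg left
12 trucks × 200 kg = 2400 kg; used 2164 kg; unused 236 kg.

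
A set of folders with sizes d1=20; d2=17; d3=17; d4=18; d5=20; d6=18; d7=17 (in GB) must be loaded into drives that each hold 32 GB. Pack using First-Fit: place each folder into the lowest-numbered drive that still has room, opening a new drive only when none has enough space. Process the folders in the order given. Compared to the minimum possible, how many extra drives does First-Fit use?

0

First-Fit: [20] [17] [17] [18] [20] [18] [17] → 7 drives.
7 folders exceed 16 GB (half the capacity), and no two of those can share a drive, so at least 7 drives are needed.
So 7 is already optimal.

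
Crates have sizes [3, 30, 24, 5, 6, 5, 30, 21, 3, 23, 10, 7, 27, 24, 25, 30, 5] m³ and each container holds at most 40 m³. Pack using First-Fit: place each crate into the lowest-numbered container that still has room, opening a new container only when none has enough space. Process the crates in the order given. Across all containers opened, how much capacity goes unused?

3 m³ → container 1 (remaining 37 m³)
30 m³ → container 1 (remaining 7 m³)
24 m³ → container 2 (remaining 16 m³)
5 m³ → container 1 (remaining 2 m³)
6 m³ → container 2 (remaining 10 m³)
5 m³ → container 2 (remaining 5 m³)
30 m³ → container 3 (remaining 10 m³)
21 m³ → container 4 (remaining 19 m³)
3 m³ → container 2 (remaining 2 m³)
23 m³ → container 5 (remaining 17 m³)
10 m³ → container 3 (remaining 0 m³)
7 m³ → container 4 (remaining 12 m³)
27 m³ → container 6 (remaining 13 m³)
24 m³ → container 7 (remaining 16 m³)
25 m³ → container 8 (remaining 15 m³)
30 m³ → container 9 (remaining 10 m³)
5 m³ → container 4 (remaining 7 m³)
9 containers × 40 m³ = 360 m³; used 278 m³; unused 82 m³.

82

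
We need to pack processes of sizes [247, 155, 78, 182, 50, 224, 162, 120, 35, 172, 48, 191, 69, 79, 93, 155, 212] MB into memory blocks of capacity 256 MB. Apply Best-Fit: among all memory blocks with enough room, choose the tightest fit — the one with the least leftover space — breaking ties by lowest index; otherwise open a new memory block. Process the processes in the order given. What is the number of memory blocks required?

10

memory block 1: place 247 MB, 9 MB left
memory block 2: place 155 MB, 101 MB left
memory block 2: place 78 MB, 23 MB left
memory block 3: place 182 MB, 74 MB left
memory block 3: place 50 MB, 24 MB left
memory block 4: place 224 MB, 32 MB left
memory block 5: place 162 MB, 94 MB left
memory block 6: place 120 MB, 136 MB left
memory block 5: place 35 MB, 59 MB left
memory block 7: place 172 MB, 84 MB left
memory block 5: place 48 MB, 11 MB left
memory block 8: place 191 MB, 65 MB left
memory block 7: place 69 MB, 15 MB left
memory block 6: place 79 MB, 57 MB left
memory block 9: place 93 MB, 163 MB left
memory block 9: place 155 MB, 8 MB left
memory block 10: place 212 MB, 44 MB left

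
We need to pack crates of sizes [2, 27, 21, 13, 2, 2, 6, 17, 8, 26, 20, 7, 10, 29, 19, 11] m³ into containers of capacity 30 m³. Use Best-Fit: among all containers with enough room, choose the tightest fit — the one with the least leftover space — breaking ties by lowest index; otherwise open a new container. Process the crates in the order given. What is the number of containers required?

8

2 m³ → container 1 (remaining 28 m³)
27 m³ → container 1 (remaining 1 m³)
21 m³ → container 2 (remaining 9 m³)
13 m³ → container 3 (remaining 17 m³)
2 m³ → container 2 (remaining 7 m³)
2 m³ → container 2 (remaining 5 m³)
6 m³ → container 3 (remaining 11 m³)
17 m³ → container 4 (remaining 13 m³)
8 m³ → container 3 (remaining 3 m³)
26 m³ → container 5 (remaining 4 m³)
20 m³ → container 6 (remaining 10 m³)
7 m³ → container 6 (remaining 3 m³)
10 m³ → container 4 (remaining 3 m³)
29 m³ → container 7 (remaining 1 m³)
19 m³ → container 8 (remaining 11 m³)
11 m³ → container 8 (remaining 0 m³)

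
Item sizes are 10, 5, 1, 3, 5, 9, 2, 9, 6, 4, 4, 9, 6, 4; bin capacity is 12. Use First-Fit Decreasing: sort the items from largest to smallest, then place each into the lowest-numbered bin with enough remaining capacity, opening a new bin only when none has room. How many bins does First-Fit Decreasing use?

7

Sorted descending: 10, 9, 9, 9, 6, 6, 5, 5, 4, 4, 4, 3, 2, 1.
bin 1: place 10, 2 left
bin 2: place 9, 3 left
bin 3: place 9, 3 left
bin 4: place 9, 3 left
bin 5: place 6, 6 left
bin 5: place 6, 0 left
bin 6: place 5, 7 left
bin 6: place 5, 2 left
bin 7: place 4, 8 left
bin 7: place 4, 4 left
bin 7: place 4, 0 left
bin 2: place 3, 0 left
bin 1: place 2, 0 left
bin 3: place 1, 2 left
Final bins: [10,2] [9,3] [9,1] [9] [6,6] [5,5] [4,4,4].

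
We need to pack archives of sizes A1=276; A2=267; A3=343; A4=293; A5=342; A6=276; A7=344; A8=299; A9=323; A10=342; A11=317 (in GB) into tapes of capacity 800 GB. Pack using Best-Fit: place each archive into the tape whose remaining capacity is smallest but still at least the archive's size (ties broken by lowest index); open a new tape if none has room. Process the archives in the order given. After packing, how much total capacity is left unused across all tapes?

A1 (276 GB) → tape 1 (remaining 524 GB)
A2 (267 GB) → tape 1 (remaining 257 GB)
A3 (343 GB) → tape 2 (remaining 457 GB)
A4 (293 GB) → tape 2 (remaining 164 GB)
A5 (342 GB) → tape 3 (remaining 458 GB)
A6 (276 GB) → tape 3 (remaining 182 GB)
A7 (344 GB) → tape 4 (remaining 456 GB)
A8 (299 GB) → tape 4 (remaining 157 GB)
A9 (323 GB) → tape 5 (remaining 477 GB)
A10 (342 GB) → tape 5 (remaining 135 GB)
A11 (317 GB) → tape 6 (remaining 483 GB)
6 tapes × 800 GB = 4800 GB; used 3422 GB; unused 1378 GB.

1378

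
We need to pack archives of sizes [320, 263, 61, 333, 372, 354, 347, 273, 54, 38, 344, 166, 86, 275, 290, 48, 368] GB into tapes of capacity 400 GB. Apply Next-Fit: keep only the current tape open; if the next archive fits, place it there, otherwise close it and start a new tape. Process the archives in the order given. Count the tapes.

Put 320 GB in tape 1; 80 GB remain.
Put 263 GB in tape 2; 137 GB remain.
Put 61 GB in tape 2; 76 GB remain.
Put 333 GB in tape 3; 67 GB remain.
Put 372 GB in tape 4; 28 GB remain.
Put 354 GB in tape 5; 46 GB remain.
Put 347 GB in tape 6; 53 GB remain.
Put 273 GB in tape 7; 127 GB remain.
Put 54 GB in tape 7; 73 GB remain.
Put 38 GB in tape 7; 35 GB remain.
Put 344 GB in tape 8; 56 GB remain.
Put 166 GB in tape 9; 234 GB remain.
Put 86 GB in tape 9; 148 GB remain.
Put 275 GB in tape 10; 125 GB remain.
Put 290 GB in tape 11; 110 GB remain.
Put 48 GB in tape 11; 62 GB remain.
Put 368 GB in tape 12; 32 GB remain.
Final tapes: [320] [263,61] [333] [372] [354] [347] [273,54,38] [344] [166,86] [275] [290,48] [368].

12 tapes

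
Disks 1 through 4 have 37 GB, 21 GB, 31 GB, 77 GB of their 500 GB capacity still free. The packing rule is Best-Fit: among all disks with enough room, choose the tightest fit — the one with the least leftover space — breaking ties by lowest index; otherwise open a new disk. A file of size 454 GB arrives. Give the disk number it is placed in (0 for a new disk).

No disk has ≥ 454 GB free, so a new disk is opened.

0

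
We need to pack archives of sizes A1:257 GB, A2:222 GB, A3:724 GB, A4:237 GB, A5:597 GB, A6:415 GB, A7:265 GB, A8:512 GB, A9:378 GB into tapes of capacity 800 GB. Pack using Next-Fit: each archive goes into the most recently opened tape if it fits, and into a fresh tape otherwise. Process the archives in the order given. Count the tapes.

7 tapes

A1 (257 GB) → tape 1 (remaining 543 GB)
A2 (222 GB) → tape 1 (remaining 321 GB)
A3 (724 GB) → tape 2 (remaining 76 GB)
A4 (237 GB) → tape 3 (remaining 563 GB)
A5 (597 GB) → tape 4 (remaining 203 GB)
A6 (415 GB) → tape 5 (remaining 385 GB)
A7 (265 GB) → tape 5 (remaining 120 GB)
A8 (512 GB) → tape 6 (remaining 288 GB)
A9 (378 GB) → tape 7 (remaining 422 GB)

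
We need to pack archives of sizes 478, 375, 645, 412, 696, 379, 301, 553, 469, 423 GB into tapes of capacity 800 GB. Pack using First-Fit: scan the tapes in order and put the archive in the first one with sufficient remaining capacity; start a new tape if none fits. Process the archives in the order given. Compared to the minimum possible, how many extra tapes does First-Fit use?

1

First-Fit: [478,301] [375,412] [645] [696] [379] [553] [469] [423] → 8 tapes.
7 archives exceed 400 GB (half the capacity), and no two of those can share a tape, so at least 7 tapes are needed.
An optimal packing achieves that bound: [696] [645] [553] [478,301] [469] [423,375] [412,379] → 7 tapes.
Excess: 8 − 7 = 1.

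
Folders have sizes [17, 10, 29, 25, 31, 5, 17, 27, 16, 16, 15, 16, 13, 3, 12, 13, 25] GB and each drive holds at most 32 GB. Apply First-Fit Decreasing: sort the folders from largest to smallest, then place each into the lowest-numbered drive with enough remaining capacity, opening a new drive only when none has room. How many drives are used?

Sorted descending: 31, 29, 27, 25, 25, 17, 17, 16, 16, 16, 15, 13, 13, 12, 10, 5, 3.
drive 1: place 31 GB, 1 GB left
drive 2: place 29 GB, 3 GB left
drive 3: place 27 GB, 5 GB left
drive 4: place 25 GB, 7 GB left
drive 5: place 25 GB, 7 GB left
drive 6: place 17 GB, 15 GB left
drive 7: place 17 GB, 15 GB left
drive 8: place 16 GB, 16 GB left
drive 8: place 16 GB, 0 GB left
drive 9: place 16 GB, 16 GB left
drive 6: place 15 GB, 0 GB left
drive 7: place 13 GB, 2 GB left
drive 9: place 13 GB, 3 GB left
drive 10: place 12 GB, 20 GB left
drive 10: place 10 GB, 10 GB left
drive 3: place 5 GB, 0 GB left
drive 2: place 3 GB, 0 GB left
Final drives: [31] [29,3] [27,5] [25] [25] [17,15] [17,13] [16,16] [16,13] [12,10].

10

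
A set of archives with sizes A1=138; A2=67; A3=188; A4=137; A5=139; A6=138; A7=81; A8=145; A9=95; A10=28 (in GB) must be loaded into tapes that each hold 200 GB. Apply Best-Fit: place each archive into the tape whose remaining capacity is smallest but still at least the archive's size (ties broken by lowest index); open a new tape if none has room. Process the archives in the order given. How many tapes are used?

Put A1 (138 GB) in tape 1; 62 GB remain.
Put A2 (67 GB) in tape 2; 133 GB remain.
Put A3 (188 GB) in tape 3; 12 GB remain.
Put A4 (137 GB) in tape 4; 63 GB remain.
Put A5 (139 GB) in tape 5; 61 GB remain.
Put A6 (138 GB) in tape 6; 62 GB remain.
Put A7 (81 GB) in tape 2; 52 GB remain.
Put A8 (145 GB) in tape 7; 55 GB remain.
Put A9 (95 GB) in tape 8; 105 GB remain.
Put A10 (28 GB) in tape 2; 24 GB remain.
Final tapes: [138] [67,81,28] [188] [137] [139] [138] [145] [95].

8 tapes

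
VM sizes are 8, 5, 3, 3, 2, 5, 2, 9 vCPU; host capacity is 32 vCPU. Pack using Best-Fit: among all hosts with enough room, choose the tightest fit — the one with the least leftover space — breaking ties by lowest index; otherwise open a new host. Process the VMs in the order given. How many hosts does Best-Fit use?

2

8 vCPU → host 1 (remaining 24 vCPU)
5 vCPU → host 1 (remaining 19 vCPU)
3 vCPU → host 1 (remaining 16 vCPU)
3 vCPU → host 1 (remaining 13 vCPU)
2 vCPU → host 1 (remaining 11 vCPU)
5 vCPU → host 1 (remaining 6 vCPU)
2 vCPU → host 1 (remaining 4 vCPU)
9 vCPU → host 2 (remaining 23 vCPU)
Final hosts: [8,5,3,3,2,5,2] [9].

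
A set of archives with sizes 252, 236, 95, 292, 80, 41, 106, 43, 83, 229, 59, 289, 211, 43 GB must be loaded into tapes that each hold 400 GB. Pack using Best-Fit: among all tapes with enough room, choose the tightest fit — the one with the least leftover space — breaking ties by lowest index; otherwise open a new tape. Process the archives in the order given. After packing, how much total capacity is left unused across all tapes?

Put 252 GB in tape 1; 148 GB remain.
Put 236 GB in tape 2; 164 GB remain.
Put 95 GB in tape 1; 53 GB remain.
Put 292 GB in tape 3; 108 GB remain.
Put 80 GB in tape 3; 28 GB remain.
Put 41 GB in tape 1; 12 GB remain.
Put 106 GB in tape 2; 58 GB remain.
Put 43 GB in tape 2; 15 GB remain.
Put 83 GB in tape 4; 317 GB remain.
Put 229 GB in tape 4; 88 GB remain.
Put 59 GB in tape 4; 29 GB remain.
Put 289 GB in tape 5; 111 GB remain.
Put 211 GB in tape 6; 189 GB remain.
Put 43 GB in tape 5; 68 GB remain.
6 tapes × 400 GB = 2400 GB; used 2059 GB; unused 341 GB.

341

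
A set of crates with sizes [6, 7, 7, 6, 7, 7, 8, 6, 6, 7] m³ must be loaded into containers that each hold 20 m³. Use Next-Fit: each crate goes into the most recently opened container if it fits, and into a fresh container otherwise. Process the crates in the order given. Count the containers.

container 1: place 6 m³, 14 m³ left
container 1: place 7 m³, 7 m³ left
container 1: place 7 m³, 0 m³ left
container 2: place 6 m³, 14 m³ left
container 2: place 7 m³, 7 m³ left
container 2: place 7 m³, 0 m³ left
container 3: place 8 m³, 12 m³ left
container 3: place 6 m³, 6 m³ left
container 3: place 6 m³, 0 m³ left
container 4: place 7 m³, 13 m³ left
Final containers: [6,7,7] [6,7,7] [8,6,6] [7].

4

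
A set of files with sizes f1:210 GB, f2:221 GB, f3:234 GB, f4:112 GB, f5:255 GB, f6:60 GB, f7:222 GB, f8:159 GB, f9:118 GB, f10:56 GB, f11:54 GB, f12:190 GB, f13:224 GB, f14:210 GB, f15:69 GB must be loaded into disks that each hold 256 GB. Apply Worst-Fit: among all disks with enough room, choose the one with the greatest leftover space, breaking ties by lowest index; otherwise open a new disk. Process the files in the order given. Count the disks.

11

disk 1: place f1 (210 GB), 46 GB left
disk 2: place f2 (221 GB), 35 GB left
disk 3: place f3 (234 GB), 22 GB left
disk 4: place f4 (112 GB), 144 GB left
disk 5: place f5 (255 GB), 1 GB left
disk 4: place f6 (60 GB), 84 GB left
disk 6: place f7 (222 GB), 34 GB left
disk 7: place f8 (159 GB), 97 GB left
disk 8: place f9 (118 GB), 138 GB left
disk 8: place f10 (56 GB), 82 GB left
disk 7: place f11 (54 GB), 43 GB left
disk 9: place f12 (190 GB), 66 GB left
disk 10: place f13 (224 GB), 32 GB left
disk 11: place f14 (210 GB), 46 GB left
disk 4: place f15 (69 GB), 15 GB left
Final disks: [210] [221] [234] [112,60,69] [255] [222] [159,54] [118,56] [190] [224] [210].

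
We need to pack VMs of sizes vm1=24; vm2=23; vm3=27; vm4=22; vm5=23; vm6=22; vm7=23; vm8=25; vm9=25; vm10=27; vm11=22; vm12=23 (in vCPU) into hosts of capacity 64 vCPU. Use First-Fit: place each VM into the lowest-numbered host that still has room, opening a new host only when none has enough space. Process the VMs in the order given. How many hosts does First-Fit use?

Put vm1 (24 vCPU) in host 1; 40 vCPU remain.
Put vm2 (23 vCPU) in host 1; 17 vCPU remain.
Put vm3 (27 vCPU) in host 2; 37 vCPU remain.
Put vm4 (22 vCPU) in host 2; 15 vCPU remain.
Put vm5 (23 vCPU) in host 3; 41 vCPU remain.
Put vm6 (22 vCPU) in host 3; 19 vCPU remain.
Put vm7 (23 vCPU) in host 4; 41 vCPU remain.
Put vm8 (25 vCPU) in host 4; 16 vCPU remain.
Put vm9 (25 vCPU) in host 5; 39 vCPU remain.
Put vm10 (27 vCPU) in host 5; 12 vCPU remain.
Put vm11 (22 vCPU) in host 6; 42 vCPU remain.
Put vm12 (23 vCPU) in host 6; 19 vCPU remain.
Final hosts: [24,23] [27,22] [23,22] [23,25] [25,27] [22,23].

6 hosts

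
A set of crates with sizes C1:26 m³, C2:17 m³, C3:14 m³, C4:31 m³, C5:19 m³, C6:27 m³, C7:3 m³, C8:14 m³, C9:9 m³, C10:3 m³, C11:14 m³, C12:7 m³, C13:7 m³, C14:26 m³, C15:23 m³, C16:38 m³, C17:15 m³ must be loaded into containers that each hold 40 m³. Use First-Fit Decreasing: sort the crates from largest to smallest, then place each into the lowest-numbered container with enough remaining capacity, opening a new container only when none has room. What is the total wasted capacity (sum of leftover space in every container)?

Sorted descending: 38, 31, 27, 26, 26, 23, 19, 17, 15, 14, 14, 14, 9, 7, 7, 3, 3.
container 1: place 38 m³, 2 m³ left
container 2: place 31 m³, 9 m³ left
container 3: place 27 m³, 13 m³ left
container 4: place 26 m³, 14 m³ left
container 5: place 26 m³, 14 m³ left
container 6: place 23 m³, 17 m³ left
container 7: place 19 m³, 21 m³ left
container 6: place 17 m³, 0 m³ left
container 7: place 15 m³, 6 m³ left
container 4: place 14 m³, 0 m³ left
container 5: place 14 m³, 0 m³ left
container 8: place 14 m³, 26 m³ left
container 2: place 9 m³, 0 m³ left
container 3: place 7 m³, 6 m³ left
container 8: place 7 m³, 19 m³ left
container 3: place 3 m³, 3 m³ left
container 3: place 3 m³, 0 m³ left
8 containers × 40 m³ = 320 m³; used 293 m³; unused 27 m³.

27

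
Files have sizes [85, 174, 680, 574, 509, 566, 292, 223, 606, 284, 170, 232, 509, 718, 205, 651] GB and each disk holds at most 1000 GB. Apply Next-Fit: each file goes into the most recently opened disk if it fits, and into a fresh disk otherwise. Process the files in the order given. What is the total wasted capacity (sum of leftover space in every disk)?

2522

85 GB → disk 1 (remaining 915 GB)
174 GB → disk 1 (remaining 741 GB)
680 GB → disk 1 (remaining 61 GB)
574 GB → disk 2 (remaining 426 GB)
509 GB → disk 3 (remaining 491 GB)
566 GB → disk 4 (remaining 434 GB)
292 GB → disk 4 (remaining 142 GB)
223 GB → disk 5 (remaining 777 GB)
606 GB → disk 5 (remaining 171 GB)
284 GB → disk 6 (remaining 716 GB)
170 GB → disk 6 (remaining 546 GB)
232 GB → disk 6 (remaining 314 GB)
509 GB → disk 7 (remaining 491 GB)
718 GB → disk 8 (remaining 282 GB)
205 GB → disk 8 (remaining 77 GB)
651 GB → disk 9 (remaining 349 GB)
9 disks × 1000 GB = 9000 GB; used 6478 GB; unused 2522 GB.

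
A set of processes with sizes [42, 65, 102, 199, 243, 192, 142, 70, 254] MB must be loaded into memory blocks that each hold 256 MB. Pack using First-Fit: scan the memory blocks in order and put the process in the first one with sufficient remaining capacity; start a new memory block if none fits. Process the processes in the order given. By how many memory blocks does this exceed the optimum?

First-Fit: [42,65,102] [199] [243] [192] [142,70] [254] → 6 memory blocks.
Total size 1309 MB; any packing needs at least ⌈1309/256⌉ = 6 memory blocks.
So 6 is already optimal.

0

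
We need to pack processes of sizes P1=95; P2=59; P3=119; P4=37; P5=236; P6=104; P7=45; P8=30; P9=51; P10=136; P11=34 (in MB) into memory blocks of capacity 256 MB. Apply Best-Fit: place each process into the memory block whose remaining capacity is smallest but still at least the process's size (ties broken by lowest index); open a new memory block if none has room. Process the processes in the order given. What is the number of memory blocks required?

Put P1 (95 MB) in memory block 1; 161 MB remain.
Put P2 (59 MB) in memory block 1; 102 MB remain.
Put P3 (119 MB) in memory block 2; 137 MB remain.
Put P4 (37 MB) in memory block 1; 65 MB remain.
Put P5 (236 MB) in memory block 3; 20 MB remain.
Put P6 (104 MB) in memory block 2; 33 MB remain.
Put P7 (45 MB) in memory block 1; 20 MB remain.
Put P8 (30 MB) in memory block 2; 3 MB remain.
Put P9 (51 MB) in memory block 4; 205 MB remain.
Put P10 (136 MB) in memory block 4; 69 MB remain.
Put P11 (34 MB) in memory block 4; 35 MB remain.

4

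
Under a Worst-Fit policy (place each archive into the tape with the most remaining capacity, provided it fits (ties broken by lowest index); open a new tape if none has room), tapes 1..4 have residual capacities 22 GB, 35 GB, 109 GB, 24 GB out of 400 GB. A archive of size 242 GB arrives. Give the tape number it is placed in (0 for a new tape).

No tape has ≥ 242 GB free, so a new tape is opened.

0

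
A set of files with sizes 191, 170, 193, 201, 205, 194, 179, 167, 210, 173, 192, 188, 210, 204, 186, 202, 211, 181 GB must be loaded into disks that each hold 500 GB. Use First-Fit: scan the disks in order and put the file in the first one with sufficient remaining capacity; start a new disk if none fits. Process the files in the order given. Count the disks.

9 disks

disk 1: place 191 GB, 309 GB left
disk 1: place 170 GB, 139 GB left
disk 2: place 193 GB, 307 GB left
disk 2: place 201 GB, 106 GB left
disk 3: place 205 GB, 295 GB left
disk 3: place 194 GB, 101 GB left
disk 4: place 179 GB, 321 GB left
disk 4: place 167 GB, 154 GB left
disk 5: place 210 GB, 290 GB left
disk 5: place 173 GB, 117 GB left
disk 6: place 192 GB, 308 GB left
disk 6: place 188 GB, 120 GB left
disk 7: place 210 GB, 290 GB left
disk 7: place 204 GB, 86 GB left
disk 8: place 186 GB, 314 GB left
disk 8: place 202 GB, 112 GB left
disk 9: place 211 GB, 289 GB left
disk 9: place 181 GB, 108 GB left
Final disks: [191,170] [193,201] [205,194] [179,167] [210,173] [192,188] [210,204] [186,202] [211,181].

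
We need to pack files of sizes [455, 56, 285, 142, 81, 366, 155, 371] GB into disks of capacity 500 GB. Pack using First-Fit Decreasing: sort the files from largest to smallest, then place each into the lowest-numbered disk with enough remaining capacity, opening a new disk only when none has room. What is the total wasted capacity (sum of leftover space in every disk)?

Sorted descending: 455, 371, 366, 285, 155, 142, 81, 56.
455 GB → disk 1 (remaining 45 GB)
371 GB → disk 2 (remaining 129 GB)
366 GB → disk 3 (remaining 134 GB)
285 GB → disk 4 (remaining 215 GB)
155 GB → disk 4 (remaining 60 GB)
142 GB → disk 5 (remaining 358 GB)
81 GB → disk 2 (remaining 48 GB)
56 GB → disk 3 (remaining 78 GB)
5 disks × 500 GB = 2500 GB; used 1911 GB; unused 589 GB.

589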